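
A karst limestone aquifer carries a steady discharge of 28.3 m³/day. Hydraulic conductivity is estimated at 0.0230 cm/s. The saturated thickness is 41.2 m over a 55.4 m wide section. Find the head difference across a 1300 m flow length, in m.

Convert K: 0.0230 cm/s × 864 = 19.87 m/day.
Cross-sectional area A = 55.4 × 41.2 = 2282 m².
From Q = K·A·i, i = Q / (K·A) = 28.3 / (19.87 × 2282) = 0.0006239.
Head loss Δh = i · L = 0.0006239 × 1300 = 0.8111 m.

0.811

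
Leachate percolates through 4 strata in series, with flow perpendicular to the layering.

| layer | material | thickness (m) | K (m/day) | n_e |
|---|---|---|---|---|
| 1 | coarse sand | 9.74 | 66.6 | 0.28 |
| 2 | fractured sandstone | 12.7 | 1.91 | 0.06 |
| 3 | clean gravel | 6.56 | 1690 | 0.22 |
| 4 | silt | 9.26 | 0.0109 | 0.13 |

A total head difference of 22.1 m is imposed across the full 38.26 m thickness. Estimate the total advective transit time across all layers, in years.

With flow normal to the layers, continuity requires the same specific discharge q through every layer.
Σ(b_i/K_i) = 9.74/66.6 + 12.7/1.91 + 6.56/1690 + 9.26/0.0109 = 856.3 d.
q = Δh / Σ(b_i/K_i) = 22.1 / 856.3 = 0.02581 m/day.
In each layer the seepage velocity is v_i = q/n_i, so the layer transit time is t_i = b_i·n_i / q:
  layer 1 (coarse sand): t_1 = 9.74 × 0.28 / 0.02581 = 105.7 d
  layer 2 (fractured sandstone): t_2 = 12.7 × 0.06 / 0.02581 = 29.53 d
  layer 3 (clean gravel): t_3 = 6.56 × 0.22 / 0.02581 = 55.92 d
  layer 4 (silt): t_4 = 9.26 × 0.13 / 0.02581 = 46.65 d
Total t = Σ t_i = 237.8 days = 0.6510 years.

0.651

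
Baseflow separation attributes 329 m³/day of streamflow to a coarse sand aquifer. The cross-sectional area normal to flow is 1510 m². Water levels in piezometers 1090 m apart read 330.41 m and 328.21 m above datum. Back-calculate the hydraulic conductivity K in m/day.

108

Hydraulic gradient i = (330.41 − 328.21) / 1090 = 2.2 / 1090 = 0.002018.
From Q = K·A·i, K = Q / (A·i) = 329 / (1510 × 0.002018) = 108.0 m/day.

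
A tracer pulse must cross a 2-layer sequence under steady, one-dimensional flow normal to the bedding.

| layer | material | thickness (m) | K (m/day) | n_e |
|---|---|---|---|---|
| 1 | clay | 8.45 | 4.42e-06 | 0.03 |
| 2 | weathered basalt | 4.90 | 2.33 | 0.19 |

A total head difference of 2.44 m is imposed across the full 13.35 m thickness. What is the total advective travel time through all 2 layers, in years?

2540

With flow normal to the layers, continuity requires the same specific discharge q through every layer.
Σ(b_i/K_i) = 8.45/4.42e-06 + 4.90/2.33 = 1.912e+06 d.
q = Δh / Σ(b_i/K_i) = 2.44 / 1.912e+06 = 1.276e-06 m/day.
In each layer the seepage velocity is v_i = q/n_i, so the layer transit time is t_i = b_i·n_i / q:
  layer 1 (clay): t_1 = 8.45 × 0.03 / 1.276e-06 = 1.986e+05 d
  layer 2 (weathered basalt): t_2 = 4.90 × 0.19 / 1.276e-06 = 7.294e+05 d
Total t = Σ t_i = 9.281e+05 days = 2541 years.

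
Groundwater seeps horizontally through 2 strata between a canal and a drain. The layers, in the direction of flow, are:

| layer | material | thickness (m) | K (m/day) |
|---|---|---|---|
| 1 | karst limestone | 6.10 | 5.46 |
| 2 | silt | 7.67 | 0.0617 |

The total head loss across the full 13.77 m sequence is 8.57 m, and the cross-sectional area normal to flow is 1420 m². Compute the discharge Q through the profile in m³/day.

Flow is perpendicular to layering, so the layers act in series and the equivalent K is the thickness-weighted harmonic mean.
Total thickness L = 6.10 + 7.67 = 13.77 m.
Σ(b_i/K_i) = 6.10/5.46 + 7.67/0.0617 = 125.4 d.
K_eq = L / Σ(b_i/K_i) = 13.77 / 125.4 = 0.1098 m/day.
Q = K_eq · A · (Δh/L) = 0.1098 × 1420 × (8.57/13.77) = 97.02 m³/day.

97.0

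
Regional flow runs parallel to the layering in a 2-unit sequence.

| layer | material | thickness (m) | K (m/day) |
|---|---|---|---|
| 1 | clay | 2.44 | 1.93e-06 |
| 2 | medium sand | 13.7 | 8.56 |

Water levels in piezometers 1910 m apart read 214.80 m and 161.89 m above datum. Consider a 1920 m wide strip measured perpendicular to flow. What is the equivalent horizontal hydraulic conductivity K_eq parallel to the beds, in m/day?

7.27

Flow is parallel to layering, so each bed carries its own Darcy discharge and the transmissivities add.
Σ(K_i·b_i) = 1.93e-06×2.44 + 8.56×13.7 = 117.3 m²/day.
Total thickness b = 16.14 m, so K_eq = Σ(K_i·b_i)/b = 7.266 m/day.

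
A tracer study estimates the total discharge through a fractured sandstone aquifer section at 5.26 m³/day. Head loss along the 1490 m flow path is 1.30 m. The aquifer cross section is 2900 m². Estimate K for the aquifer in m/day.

2.08

Hydraulic gradient i = Δh / L = 1.30 / 1490 = 0.0008725.
From Q = K·A·i, K = Q / (A·i) = 5.26 / (2900 × 0.0008725) = 2.079 m/day.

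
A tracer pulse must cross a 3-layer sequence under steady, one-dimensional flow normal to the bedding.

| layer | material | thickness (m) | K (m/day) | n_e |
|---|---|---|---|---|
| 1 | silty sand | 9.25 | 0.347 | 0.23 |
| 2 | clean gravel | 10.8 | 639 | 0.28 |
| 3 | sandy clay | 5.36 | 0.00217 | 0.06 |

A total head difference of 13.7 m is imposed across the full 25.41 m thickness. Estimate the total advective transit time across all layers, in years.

With flow normal to the layers, continuity requires the same specific discharge q through every layer.
Σ(b_i/K_i) = 9.25/0.347 + 10.8/639 + 5.36/0.00217 = 2497 d.
q = Δh / Σ(b_i/K_i) = 13.7 / 2497 = 0.005487 m/day.
In each layer the seepage velocity is v_i = q/n_i, so the layer transit time is t_i = b_i·n_i / q:
  layer 1 (silty sand): t_1 = 9.25 × 0.23 / 0.005487 = 387.7 d
  layer 2 (clean gravel): t_2 = 10.8 × 0.28 / 0.005487 = 551.1 d
  layer 3 (sandy clay): t_3 = 5.36 × 0.06 / 0.005487 = 58.61 d
Total t = Σ t_i = 997.4 days = 2.731 years.

2.73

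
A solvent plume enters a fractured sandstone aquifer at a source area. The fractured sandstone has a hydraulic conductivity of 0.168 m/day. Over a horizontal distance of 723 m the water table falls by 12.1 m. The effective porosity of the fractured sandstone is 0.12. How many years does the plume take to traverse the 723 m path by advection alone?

Hydraulic gradient i = Δh / L = 12.1 / 723 = 0.01674.
Darcy flux q = K · i = 0.1680 × 0.01674 = 0.002812 m/day.
Seepage velocity v = q / n_e = 0.002812 / 0.12 = 0.02343 m/day.
Travel time t = L / v = 723 / 0.02343 = 30858 days = 84.48 years.

84.5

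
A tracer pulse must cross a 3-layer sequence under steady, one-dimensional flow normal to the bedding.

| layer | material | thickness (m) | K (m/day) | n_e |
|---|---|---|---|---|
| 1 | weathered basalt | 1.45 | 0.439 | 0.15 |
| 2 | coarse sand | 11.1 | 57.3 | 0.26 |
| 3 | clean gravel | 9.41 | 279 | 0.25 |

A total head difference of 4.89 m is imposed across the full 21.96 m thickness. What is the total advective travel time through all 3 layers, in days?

3.94

With flow normal to the layers, continuity requires the same specific discharge q through every layer.
Σ(b_i/K_i) = 1.45/0.439 + 11.1/57.3 + 9.41/279 = 3.530 d.
q = Δh / Σ(b_i/K_i) = 4.89 / 3.530 = 1.385 m/day.
In each layer the seepage velocity is v_i = q/n_i, so the layer transit time is t_i = b_i·n_i / q:
  layer 1 (weathered basalt): t_1 = 1.45 × 0.15 / 1.385 = 0.1570 d
  layer 2 (coarse sand): t_2 = 11.1 × 0.26 / 1.385 = 2.084 d
  layer 3 (clean gravel): t_3 = 9.41 × 0.25 / 1.385 = 1.698 d
Total t = Σ t_i = 3.939 days.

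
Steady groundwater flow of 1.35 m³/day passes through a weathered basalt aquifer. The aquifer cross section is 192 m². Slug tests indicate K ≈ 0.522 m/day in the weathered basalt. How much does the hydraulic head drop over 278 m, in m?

From Q = K·A·i, i = Q / (K·A) = 1.35 / (0.5220 × 192.0) = 0.01347.
Head loss Δh = i · L = 0.01347 × 278 = 3.745 m.

3.74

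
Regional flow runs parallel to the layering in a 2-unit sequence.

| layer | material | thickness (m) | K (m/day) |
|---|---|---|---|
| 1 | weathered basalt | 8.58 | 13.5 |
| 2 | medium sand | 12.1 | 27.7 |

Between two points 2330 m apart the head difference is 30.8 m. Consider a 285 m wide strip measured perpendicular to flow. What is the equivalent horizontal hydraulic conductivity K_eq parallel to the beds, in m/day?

21.8

Flow is parallel to layering, so each bed carries its own Darcy discharge and the transmissivities add.
Σ(K_i·b_i) = 13.5×8.58 + 27.7×12.1 = 451.0 m²/day.
Total thickness b = 20.68 m, so K_eq = Σ(K_i·b_i)/b = 21.81 m/day.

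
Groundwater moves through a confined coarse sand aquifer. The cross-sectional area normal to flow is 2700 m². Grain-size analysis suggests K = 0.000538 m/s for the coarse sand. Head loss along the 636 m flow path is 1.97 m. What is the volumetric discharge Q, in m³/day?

Convert K: 0.000538 m/s × 86400 = 46.48 m/day.
Hydraulic gradient i = Δh / L = 1.97 / 636 = 0.003097.
Darcy's law: Q = K · A · i = 46.48 × 2700 × 0.003097 = 388.7 m³/day.

389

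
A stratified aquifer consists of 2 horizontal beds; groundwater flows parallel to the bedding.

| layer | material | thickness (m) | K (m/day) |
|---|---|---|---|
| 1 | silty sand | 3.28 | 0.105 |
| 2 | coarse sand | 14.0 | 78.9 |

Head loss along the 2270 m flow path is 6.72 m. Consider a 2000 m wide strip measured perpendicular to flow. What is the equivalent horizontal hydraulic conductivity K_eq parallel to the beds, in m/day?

63.9

Flow is parallel to layering, so each bed carries its own Darcy discharge and the transmissivities add.
Σ(K_i·b_i) = 0.105×3.28 + 78.9×14.0 = 1105 m²/day.
Total thickness b = 17.28 m, so K_eq = Σ(K_i·b_i)/b = 63.94 m/day.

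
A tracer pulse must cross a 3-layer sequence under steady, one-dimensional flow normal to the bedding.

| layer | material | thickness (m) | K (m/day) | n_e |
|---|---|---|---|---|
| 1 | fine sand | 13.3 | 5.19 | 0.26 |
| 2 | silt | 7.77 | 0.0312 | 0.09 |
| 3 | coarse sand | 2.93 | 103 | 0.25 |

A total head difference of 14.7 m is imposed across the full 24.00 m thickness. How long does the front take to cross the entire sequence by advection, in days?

83.7

With flow normal to the layers, continuity requires the same specific discharge q through every layer.
Σ(b_i/K_i) = 13.3/5.19 + 7.77/0.0312 + 2.93/103 = 251.6 d.
q = Δh / Σ(b_i/K_i) = 14.7 / 251.6 = 0.05842 m/day.
In each layer the seepage velocity is v_i = q/n_i, so the layer transit time is t_i = b_i·n_i / q:
  layer 1 (fine sand): t_1 = 13.3 × 0.26 / 0.05842 = 59.19 d
  layer 2 (silt): t_2 = 7.77 × 0.09 / 0.05842 = 11.97 d
  layer 3 (coarse sand): t_3 = 2.93 × 0.25 / 0.05842 = 12.54 d
Total t = Σ t_i = 83.70 days.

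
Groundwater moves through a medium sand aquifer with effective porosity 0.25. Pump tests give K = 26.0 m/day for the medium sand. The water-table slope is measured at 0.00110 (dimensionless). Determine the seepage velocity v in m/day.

0.114

Hydraulic gradient i = 0.00110.
Darcy flux q = K · i = 26.00 × 0.001100 = 0.02860 m/day.
Seepage velocity v = q / n_e = 0.02860 / 0.25 = 0.1144 m/day.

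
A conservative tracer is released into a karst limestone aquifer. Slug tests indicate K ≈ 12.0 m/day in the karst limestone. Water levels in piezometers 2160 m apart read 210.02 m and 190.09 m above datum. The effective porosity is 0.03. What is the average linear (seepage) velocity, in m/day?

3.69

Hydraulic gradient i = (210.02 − 190.09) / 2160 = 19.93 / 2160 = 0.009227.
Darcy flux q = K · i = 12.00 × 0.009227 = 0.1107 m/day.
Seepage velocity v = q / n_e = 0.1107 / 0.03 = 3.691 m/day.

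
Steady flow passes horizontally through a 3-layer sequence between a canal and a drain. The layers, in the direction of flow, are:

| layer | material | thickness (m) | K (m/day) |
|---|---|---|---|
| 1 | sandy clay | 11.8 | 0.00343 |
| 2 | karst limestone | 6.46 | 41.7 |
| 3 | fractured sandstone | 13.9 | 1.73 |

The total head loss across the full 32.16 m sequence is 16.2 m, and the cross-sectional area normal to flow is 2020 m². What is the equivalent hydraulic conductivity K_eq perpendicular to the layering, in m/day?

Flow is perpendicular to layering, so the layers act in series and the equivalent K is the thickness-weighted harmonic mean.
Total thickness L = 11.8 + 6.46 + 13.9 = 32.16 m.
Σ(b_i/K_i) = 11.8/0.00343 + 6.46/41.7 + 13.9/1.73 = 3448 d.
K_eq = L / Σ(b_i/K_i) = 32.16 / 3448 = 0.009326 m/day.

0.00933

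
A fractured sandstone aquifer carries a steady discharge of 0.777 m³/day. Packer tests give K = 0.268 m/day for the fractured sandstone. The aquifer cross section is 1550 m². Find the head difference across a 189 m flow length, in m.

From Q = K·A·i, i = Q / (K·A) = 0.777 / (0.2680 × 1550) = 0.001870.
Head loss Δh = i · L = 0.001870 × 189 = 0.3535 m.

0.354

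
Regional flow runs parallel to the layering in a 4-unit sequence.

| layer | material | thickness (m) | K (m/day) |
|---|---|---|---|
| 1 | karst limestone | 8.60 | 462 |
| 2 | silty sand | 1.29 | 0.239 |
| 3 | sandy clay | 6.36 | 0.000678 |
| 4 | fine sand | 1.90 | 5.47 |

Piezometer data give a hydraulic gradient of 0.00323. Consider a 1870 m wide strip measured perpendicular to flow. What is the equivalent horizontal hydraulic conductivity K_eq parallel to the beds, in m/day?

Flow is parallel to layering, so each bed carries its own Darcy discharge and the transmissivities add.
Σ(K_i·b_i) = 462×8.60 + 0.239×1.29 + 0.000678×6.36 + 5.47×1.90 = 3984 m²/day.
Total thickness b = 18.15 m, so K_eq = Σ(K_i·b_i)/b = 219.5 m/day.

219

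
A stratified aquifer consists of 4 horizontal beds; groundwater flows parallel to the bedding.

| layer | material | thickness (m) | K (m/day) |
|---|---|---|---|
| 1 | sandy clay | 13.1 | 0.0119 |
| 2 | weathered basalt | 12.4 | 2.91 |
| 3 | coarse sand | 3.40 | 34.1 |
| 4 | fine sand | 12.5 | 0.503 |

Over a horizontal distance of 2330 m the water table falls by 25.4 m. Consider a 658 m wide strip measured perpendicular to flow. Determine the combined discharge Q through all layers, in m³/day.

1140

Flow is parallel to layering, so each bed carries its own Darcy discharge and the transmissivities add.
Σ(K_i·b_i) = 0.0119×13.1 + 2.91×12.4 + 34.1×3.40 + 0.503×12.5 = 158.5 m²/day.
Hydraulic gradient i = Δh / L = 25.4 / 2330 = 0.01090.
Q = Σ(K_i·b_i) · W · i = 158.5 × 658 × 0.01090 = 1137 m³/day.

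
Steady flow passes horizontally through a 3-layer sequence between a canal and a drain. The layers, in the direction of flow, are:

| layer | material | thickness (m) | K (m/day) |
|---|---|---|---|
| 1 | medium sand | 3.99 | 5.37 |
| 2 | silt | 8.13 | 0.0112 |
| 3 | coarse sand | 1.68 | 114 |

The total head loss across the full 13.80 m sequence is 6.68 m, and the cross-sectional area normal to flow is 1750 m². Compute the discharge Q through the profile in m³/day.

Flow is perpendicular to layering, so the layers act in series and the equivalent K is the thickness-weighted harmonic mean.
Total thickness L = 3.99 + 8.13 + 1.68 = 13.80 m.
Σ(b_i/K_i) = 3.99/5.37 + 8.13/0.0112 + 1.68/114 = 726.7 d.
K_eq = L / Σ(b_i/K_i) = 13.80 / 726.7 = 0.01899 m/day.
Q = K_eq · A · (Δh/L) = 0.01899 × 1750 × (6.68/13.80) = 16.09 m³/day.

16.1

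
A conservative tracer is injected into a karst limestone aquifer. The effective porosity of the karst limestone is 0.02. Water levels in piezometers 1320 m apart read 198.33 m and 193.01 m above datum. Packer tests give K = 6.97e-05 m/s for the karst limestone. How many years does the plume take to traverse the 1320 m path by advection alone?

Convert K: 6.97e-05 m/s × 86400 = 6.022 m/day.
Hydraulic gradient i = (198.33 − 193.01) / 1320 = 5.32 / 1320 = 0.004030.
Darcy flux q = K · i = 6.022 × 0.004030 = 0.02427 m/day.
Seepage velocity v = q / n_e = 0.02427 / 0.02 = 1.214 m/day.
Travel time t = L / v = 1320 / 1.214 = 1088 days = 2.978 years.

2.98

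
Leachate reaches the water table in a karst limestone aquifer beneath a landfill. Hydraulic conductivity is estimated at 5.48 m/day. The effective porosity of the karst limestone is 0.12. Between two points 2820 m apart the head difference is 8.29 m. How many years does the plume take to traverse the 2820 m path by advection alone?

Hydraulic gradient i = Δh / L = 8.29 / 2820 = 0.002940.
Darcy flux q = K · i = 5.480 × 0.002940 = 0.01611 m/day.
Seepage velocity v = q / n_e = 0.01611 / 0.12 = 0.1342 m/day.
Travel time t = L / v = 2820 / 0.1342 = 21006 days = 57.51 years.

57.5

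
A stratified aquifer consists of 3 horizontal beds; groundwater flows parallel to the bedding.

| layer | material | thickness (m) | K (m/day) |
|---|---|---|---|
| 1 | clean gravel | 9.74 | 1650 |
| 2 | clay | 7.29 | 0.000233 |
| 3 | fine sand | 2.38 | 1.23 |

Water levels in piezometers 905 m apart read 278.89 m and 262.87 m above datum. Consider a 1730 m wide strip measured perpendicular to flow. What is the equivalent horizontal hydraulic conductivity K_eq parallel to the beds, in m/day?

Flow is parallel to layering, so each bed carries its own Darcy discharge and the transmissivities add.
Σ(K_i·b_i) = 1650×9.74 + 0.000233×7.29 + 1.23×2.38 = 16074 m²/day.
Total thickness b = 19.41 m, so K_eq = Σ(K_i·b_i)/b = 828.1 m/day.

828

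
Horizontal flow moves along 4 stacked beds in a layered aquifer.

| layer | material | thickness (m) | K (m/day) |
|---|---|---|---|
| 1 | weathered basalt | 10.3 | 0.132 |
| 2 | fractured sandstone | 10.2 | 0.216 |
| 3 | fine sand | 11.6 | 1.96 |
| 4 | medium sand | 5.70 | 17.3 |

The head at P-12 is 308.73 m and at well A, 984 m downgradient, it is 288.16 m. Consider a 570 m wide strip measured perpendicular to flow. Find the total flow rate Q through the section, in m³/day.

1490

Flow is parallel to layering, so each bed carries its own Darcy discharge and the transmissivities add.
Σ(K_i·b_i) = 0.132×10.3 + 0.216×10.2 + 1.96×11.6 + 17.3×5.70 = 124.9 m²/day.
Hydraulic gradient i = (308.73 − 288.16) / 984 = 20.57 / 984 = 0.02090.
Q = Σ(K_i·b_i) · W · i = 124.9 × 570 × 0.02090 = 1488 m³/day.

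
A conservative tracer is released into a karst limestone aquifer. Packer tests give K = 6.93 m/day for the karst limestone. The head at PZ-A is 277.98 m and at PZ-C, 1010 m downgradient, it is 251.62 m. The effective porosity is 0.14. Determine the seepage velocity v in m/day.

Hydraulic gradient i = (277.98 − 251.62) / 1010 = 26.36 / 1010 = 0.02610.
Darcy flux q = K · i = 6.930 × 0.02610 = 0.1809 m/day.
Seepage velocity v = q / n_e = 0.1809 / 0.14 = 1.292 m/day.

1.29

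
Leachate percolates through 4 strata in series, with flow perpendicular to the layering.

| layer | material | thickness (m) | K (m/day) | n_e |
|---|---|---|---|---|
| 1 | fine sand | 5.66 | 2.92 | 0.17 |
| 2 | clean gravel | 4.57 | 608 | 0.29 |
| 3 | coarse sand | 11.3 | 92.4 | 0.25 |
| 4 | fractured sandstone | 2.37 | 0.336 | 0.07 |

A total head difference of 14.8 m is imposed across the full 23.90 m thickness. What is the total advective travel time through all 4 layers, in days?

3.25

With flow normal to the layers, continuity requires the same specific discharge q through every layer.
Σ(b_i/K_i) = 5.66/2.92 + 4.57/608 + 11.3/92.4 + 2.37/0.336 = 9.122 d.
q = Δh / Σ(b_i/K_i) = 14.8 / 9.122 = 1.622 m/day.
In each layer the seepage velocity is v_i = q/n_i, so the layer transit time is t_i = b_i·n_i / q:
  layer 1 (fine sand): t_1 = 5.66 × 0.17 / 1.622 = 0.5930 d
  layer 2 (clean gravel): t_2 = 4.57 × 0.29 / 1.622 = 0.8168 d
  layer 3 (coarse sand): t_3 = 11.3 × 0.25 / 1.622 = 1.741 d
  layer 4 (fractured sandstone): t_4 = 2.37 × 0.07 / 1.622 = 0.1022 d
Total t = Σ t_i = 3.253 days.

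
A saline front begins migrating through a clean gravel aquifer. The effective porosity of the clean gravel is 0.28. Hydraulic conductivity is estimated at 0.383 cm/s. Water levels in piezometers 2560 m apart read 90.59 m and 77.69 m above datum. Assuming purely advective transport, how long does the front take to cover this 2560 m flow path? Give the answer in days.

430

Convert K: 0.383 cm/s × 864 = 330.9 m/day.
Hydraulic gradient i = (90.59 − 77.69) / 2560 = 12.9 / 2560 = 0.005039.
Darcy flux q = K · i = 330.9 × 0.005039 = 1.667 m/day.
Seepage velocity v = q / n_e = 1.667 / 0.28 = 5.955 m/day.
Travel time t = L / v = 2560 / 5.955 = 429.9 days.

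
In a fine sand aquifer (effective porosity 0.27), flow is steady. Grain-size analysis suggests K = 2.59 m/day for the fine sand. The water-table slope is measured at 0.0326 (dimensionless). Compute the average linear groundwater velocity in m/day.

Hydraulic gradient i = 0.0326.
Darcy flux q = K · i = 2.590 × 0.03260 = 0.08443 m/day.
Seepage velocity v = q / n_e = 0.08443 / 0.27 = 0.3127 m/day.

0.313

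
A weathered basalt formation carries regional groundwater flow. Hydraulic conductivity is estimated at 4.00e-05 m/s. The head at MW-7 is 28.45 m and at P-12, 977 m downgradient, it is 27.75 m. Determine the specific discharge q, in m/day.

Convert K: 4.00e-05 m/s × 86400 = 3.456 m/day.
Hydraulic gradient i = (28.45 − 27.75) / 977 = 0.7 / 977 = 0.0007165.
Specific discharge q = K · i = 3.456 × 0.0007165 = 0.002476 m/day.

0.00248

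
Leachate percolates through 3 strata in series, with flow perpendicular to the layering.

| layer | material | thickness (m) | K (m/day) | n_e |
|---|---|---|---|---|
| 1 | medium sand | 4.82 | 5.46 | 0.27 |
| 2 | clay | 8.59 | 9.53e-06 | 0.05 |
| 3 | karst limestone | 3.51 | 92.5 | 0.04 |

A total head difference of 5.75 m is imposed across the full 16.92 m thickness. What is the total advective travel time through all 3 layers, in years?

803

With flow normal to the layers, continuity requires the same specific discharge q through every layer.
Σ(b_i/K_i) = 4.82/5.46 + 8.59/9.53e-06 + 3.51/92.5 = 9.014e+05 d.
q = Δh / Σ(b_i/K_i) = 5.75 / 9.014e+05 = 6.379e-06 m/day.
In each layer the seepage velocity is v_i = q/n_i, so the layer transit time is t_i = b_i·n_i / q:
  layer 1 (medium sand): t_1 = 4.82 × 0.27 / 6.379e-06 = 2.040e+05 d
  layer 2 (clay): t_2 = 8.59 × 0.05 / 6.379e-06 = 67328 d
  layer 3 (karst limestone): t_3 = 3.51 × 0.04 / 6.379e-06 = 22009 d
Total t = Σ t_i = 2.933e+05 days = 803.1 years.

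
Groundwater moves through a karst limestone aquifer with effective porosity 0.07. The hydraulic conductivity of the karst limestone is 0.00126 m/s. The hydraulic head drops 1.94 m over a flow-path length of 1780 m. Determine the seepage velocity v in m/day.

Convert K: 0.00126 m/s × 86400 = 108.9 m/day.
Hydraulic gradient i = Δh / L = 1.94 / 1780 = 0.001090.
Darcy flux q = K · i = 108.9 × 0.001090 = 0.1186 m/day.
Seepage velocity v = q / n_e = 0.1186 / 0.07 = 1.695 m/day.

1.69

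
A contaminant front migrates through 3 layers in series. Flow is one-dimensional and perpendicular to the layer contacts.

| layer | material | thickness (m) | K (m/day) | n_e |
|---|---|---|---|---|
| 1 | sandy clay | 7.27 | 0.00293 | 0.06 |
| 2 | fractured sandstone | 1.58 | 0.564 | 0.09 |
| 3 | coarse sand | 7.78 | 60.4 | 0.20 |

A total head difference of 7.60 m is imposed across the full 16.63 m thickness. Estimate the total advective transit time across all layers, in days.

With flow normal to the layers, continuity requires the same specific discharge q through every layer.
Σ(b_i/K_i) = 7.27/0.00293 + 1.58/0.564 + 7.78/60.4 = 2484 d.
q = Δh / Σ(b_i/K_i) = 7.60 / 2484 = 0.003059 m/day.
In each layer the seepage velocity is v_i = q/n_i, so the layer transit time is t_i = b_i·n_i / q:
  layer 1 (sandy clay): t_1 = 7.27 × 0.06 / 0.003059 = 142.6 d
  layer 2 (fractured sandstone): t_2 = 1.58 × 0.09 / 0.003059 = 46.48 d
  layer 3 (coarse sand): t_3 = 7.78 × 0.20 / 0.003059 = 508.6 d
Total t = Σ t_i = 697.7 days.

698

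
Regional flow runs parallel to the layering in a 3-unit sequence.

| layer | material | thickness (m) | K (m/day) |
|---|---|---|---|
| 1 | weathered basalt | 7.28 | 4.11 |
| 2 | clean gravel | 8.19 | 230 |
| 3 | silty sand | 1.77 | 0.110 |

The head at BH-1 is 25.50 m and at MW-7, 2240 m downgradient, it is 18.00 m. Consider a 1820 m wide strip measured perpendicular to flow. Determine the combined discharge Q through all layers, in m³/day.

11700

Flow is parallel to layering, so each bed carries its own Darcy discharge and the transmissivities add.
Σ(K_i·b_i) = 4.11×7.28 + 230×8.19 + 0.110×1.77 = 1914 m²/day.
Hydraulic gradient i = (25.50 − 18.00) / 2240 = 7.5 / 2240 = 0.003348.
Q = Σ(K_i·b_i) · W · i = 1914 × 1820 × 0.003348 = 11662 m³/day.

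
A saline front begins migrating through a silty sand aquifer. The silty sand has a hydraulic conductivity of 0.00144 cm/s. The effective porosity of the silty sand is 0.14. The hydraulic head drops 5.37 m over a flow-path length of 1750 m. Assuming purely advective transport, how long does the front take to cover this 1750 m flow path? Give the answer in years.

176

Convert K: 0.00144 cm/s × 864 = 1.244 m/day.
Hydraulic gradient i = Δh / L = 5.37 / 1750 = 0.003069.
Darcy flux q = K · i = 1.244 × 0.003069 = 0.003818 m/day.
Seepage velocity v = q / n_e = 0.003818 / 0.14 = 0.02727 m/day.
Travel time t = L / v = 1750 / 0.02727 = 64173 days = 175.7 years.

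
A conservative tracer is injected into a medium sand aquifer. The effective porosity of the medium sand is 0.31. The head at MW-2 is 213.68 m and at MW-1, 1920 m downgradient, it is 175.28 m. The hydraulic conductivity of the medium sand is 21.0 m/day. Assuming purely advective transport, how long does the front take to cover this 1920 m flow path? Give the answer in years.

Hydraulic gradient i = (213.68 − 175.28) / 1920 = 38.4 / 1920 = 0.02000.
Darcy flux q = K · i = 21.00 × 0.02000 = 0.4200 m/day.
Seepage velocity v = q / n_e = 0.4200 / 0.31 = 1.355 m/day.
Travel time t = L / v = 1920 / 1.355 = 1417 days = 3.880 years.

3.88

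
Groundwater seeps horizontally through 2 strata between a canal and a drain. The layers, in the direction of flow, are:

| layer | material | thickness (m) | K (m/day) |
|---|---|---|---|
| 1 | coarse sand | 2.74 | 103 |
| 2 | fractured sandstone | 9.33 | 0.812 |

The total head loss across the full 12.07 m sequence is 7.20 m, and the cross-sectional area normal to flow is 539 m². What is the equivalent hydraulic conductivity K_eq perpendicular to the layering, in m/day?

1.05

Flow is perpendicular to layering, so the layers act in series and the equivalent K is the thickness-weighted harmonic mean.
Total thickness L = 2.74 + 9.33 = 12.07 m.
Σ(b_i/K_i) = 2.74/103 + 9.33/0.812 = 11.52 d.
K_eq = L / Σ(b_i/K_i) = 12.07 / 11.52 = 1.048 m/day.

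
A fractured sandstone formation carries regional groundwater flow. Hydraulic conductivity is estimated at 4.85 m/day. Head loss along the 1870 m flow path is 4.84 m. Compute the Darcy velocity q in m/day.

0.0126

Hydraulic gradient i = Δh / L = 4.84 / 1870 = 0.002588.
Specific discharge q = K · i = 4.850 × 0.002588 = 0.01255 m/day.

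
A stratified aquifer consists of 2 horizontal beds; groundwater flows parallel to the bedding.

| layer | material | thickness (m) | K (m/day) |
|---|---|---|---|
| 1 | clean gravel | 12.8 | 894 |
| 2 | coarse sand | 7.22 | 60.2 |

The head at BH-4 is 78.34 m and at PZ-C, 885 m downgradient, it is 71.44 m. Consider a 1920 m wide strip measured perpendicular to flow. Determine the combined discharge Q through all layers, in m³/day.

178000

Flow is parallel to layering, so each bed carries its own Darcy discharge and the transmissivities add.
Σ(K_i·b_i) = 894×12.8 + 60.2×7.22 = 11878 m²/day.
Hydraulic gradient i = (78.34 − 71.44) / 885 = 6.9 / 885 = 0.007797.
Q = Σ(K_i·b_i) · W · i = 11878 × 1920 × 0.007797 = 1.778e+05 m³/day.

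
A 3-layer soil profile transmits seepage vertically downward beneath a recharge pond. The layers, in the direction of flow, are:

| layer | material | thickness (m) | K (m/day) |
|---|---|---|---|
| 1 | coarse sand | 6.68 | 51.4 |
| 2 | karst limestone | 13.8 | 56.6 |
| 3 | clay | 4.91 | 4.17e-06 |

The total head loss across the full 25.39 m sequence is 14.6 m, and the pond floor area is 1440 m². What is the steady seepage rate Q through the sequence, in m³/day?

Flow is perpendicular to layering, so the layers act in series and the equivalent K is the thickness-weighted harmonic mean.
Total thickness L = 6.68 + 13.8 + 4.91 = 25.39 m.
Σ(b_i/K_i) = 6.68/51.4 + 13.8/56.6 + 4.91/4.17e-06 = 1.177e+06 d.
K_eq = L / Σ(b_i/K_i) = 25.39 / 1.177e+06 = 2.156e-05 m/day.
Q = K_eq · A · (Δh/L) = 2.156e-05 × 1440 × (14.6/25.39) = 0.01786 m³/day.

0.0179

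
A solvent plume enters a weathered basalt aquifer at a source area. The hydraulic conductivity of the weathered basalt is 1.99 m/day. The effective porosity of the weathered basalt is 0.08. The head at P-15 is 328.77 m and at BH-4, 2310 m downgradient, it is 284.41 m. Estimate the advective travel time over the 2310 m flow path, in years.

Hydraulic gradient i = (328.77 − 284.41) / 2310 = 44.36 / 2310 = 0.01920.
Darcy flux q = K · i = 1.990 × 0.01920 = 0.03821 m/day.
Seepage velocity v = q / n_e = 0.03821 / 0.08 = 0.4777 m/day.
Travel time t = L / v = 2310 / 0.4777 = 4836 days = 13.24 years.

13.2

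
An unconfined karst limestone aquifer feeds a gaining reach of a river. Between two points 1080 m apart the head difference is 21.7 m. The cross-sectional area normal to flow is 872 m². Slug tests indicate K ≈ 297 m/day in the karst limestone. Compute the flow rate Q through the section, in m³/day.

Hydraulic gradient i = Δh / L = 21.7 / 1080 = 0.02009.
Darcy's law: Q = K · A · i = 297.0 × 872.0 × 0.02009 = 5204 m³/day.

5200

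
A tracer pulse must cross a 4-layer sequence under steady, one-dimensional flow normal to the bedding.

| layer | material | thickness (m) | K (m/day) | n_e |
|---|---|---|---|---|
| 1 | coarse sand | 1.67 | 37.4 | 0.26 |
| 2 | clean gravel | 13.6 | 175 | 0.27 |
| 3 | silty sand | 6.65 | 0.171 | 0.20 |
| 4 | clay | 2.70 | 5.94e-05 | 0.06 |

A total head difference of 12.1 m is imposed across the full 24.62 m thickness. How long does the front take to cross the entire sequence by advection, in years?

With flow normal to the layers, continuity requires the same specific discharge q through every layer.
Σ(b_i/K_i) = 1.67/37.4 + 13.6/175 + 6.65/0.171 + 2.70/5.94e-05 = 45494 d.
q = Δh / Σ(b_i/K_i) = 12.1 / 45494 = 0.0002660 m/day.
In each layer the seepage velocity is v_i = q/n_i, so the layer transit time is t_i = b_i·n_i / q:
  layer 1 (coarse sand): t_1 = 1.67 × 0.26 / 0.0002660 = 1633 d
  layer 2 (clean gravel): t_2 = 13.6 × 0.27 / 0.0002660 = 13806 d
  layer 3 (silty sand): t_3 = 6.65 × 0.20 / 0.0002660 = 5001 d
  layer 4 (clay): t_4 = 2.70 × 0.06 / 0.0002660 = 609.1 d
Total t = Σ t_i = 21048 days = 57.63 years.

57.6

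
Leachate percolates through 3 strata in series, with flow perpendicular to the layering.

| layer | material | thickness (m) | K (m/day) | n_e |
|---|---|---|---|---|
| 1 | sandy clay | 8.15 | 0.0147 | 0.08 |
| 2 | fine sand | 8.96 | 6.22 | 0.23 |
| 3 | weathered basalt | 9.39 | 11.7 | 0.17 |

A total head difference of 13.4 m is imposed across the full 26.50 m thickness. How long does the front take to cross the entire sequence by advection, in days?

179

With flow normal to the layers, continuity requires the same specific discharge q through every layer.
Σ(b_i/K_i) = 8.15/0.0147 + 8.96/6.22 + 9.39/11.7 = 556.7 d.
q = Δh / Σ(b_i/K_i) = 13.4 / 556.7 = 0.02407 m/day.
In each layer the seepage velocity is v_i = q/n_i, so the layer transit time is t_i = b_i·n_i / q:
  layer 1 (sandy clay): t_1 = 8.15 × 0.08 / 0.02407 = 27.09 d
  layer 2 (fine sand): t_2 = 8.96 × 0.23 / 0.02407 = 85.61 d
  layer 3 (weathered basalt): t_3 = 9.39 × 0.17 / 0.02407 = 66.31 d
Total t = Σ t_i = 179.0 days.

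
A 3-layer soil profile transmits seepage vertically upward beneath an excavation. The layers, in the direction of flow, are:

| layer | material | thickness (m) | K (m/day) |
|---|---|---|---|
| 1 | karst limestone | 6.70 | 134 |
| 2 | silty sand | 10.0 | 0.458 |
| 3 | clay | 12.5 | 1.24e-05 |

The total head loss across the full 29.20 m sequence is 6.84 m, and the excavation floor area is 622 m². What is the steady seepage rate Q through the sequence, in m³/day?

0.00422

Flow is perpendicular to layering, so the layers act in series and the equivalent K is the thickness-weighted harmonic mean.
Total thickness L = 6.70 + 10.0 + 12.5 = 29.20 m.
Σ(b_i/K_i) = 6.70/134 + 10.0/0.458 + 12.5/1.24e-05 = 1.008e+06 d.
K_eq = L / Σ(b_i/K_i) = 29.20 / 1.008e+06 = 2.897e-05 m/day.
Q = K_eq · A · (Δh/L) = 2.897e-05 × 622 × (6.84/29.20) = 0.004220 m³/day.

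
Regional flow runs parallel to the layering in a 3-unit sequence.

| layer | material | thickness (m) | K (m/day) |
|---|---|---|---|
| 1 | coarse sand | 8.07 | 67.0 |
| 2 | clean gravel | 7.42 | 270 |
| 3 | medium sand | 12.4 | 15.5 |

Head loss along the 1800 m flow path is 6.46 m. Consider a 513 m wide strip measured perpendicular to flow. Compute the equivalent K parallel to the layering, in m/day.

Flow is parallel to layering, so each bed carries its own Darcy discharge and the transmissivities add.
Σ(K_i·b_i) = 67.0×8.07 + 270×7.42 + 15.5×12.4 = 2736 m²/day.
Total thickness b = 27.89 m, so K_eq = Σ(K_i·b_i)/b = 98.11 m/day.

98.1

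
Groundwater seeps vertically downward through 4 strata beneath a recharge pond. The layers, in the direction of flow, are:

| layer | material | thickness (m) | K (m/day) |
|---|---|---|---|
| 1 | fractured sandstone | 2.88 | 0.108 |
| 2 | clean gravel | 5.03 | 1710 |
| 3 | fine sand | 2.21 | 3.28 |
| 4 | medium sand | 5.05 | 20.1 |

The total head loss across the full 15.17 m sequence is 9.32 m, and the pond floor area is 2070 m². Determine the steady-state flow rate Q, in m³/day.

Flow is perpendicular to layering, so the layers act in series and the equivalent K is the thickness-weighted harmonic mean.
Total thickness L = 2.88 + 5.03 + 2.21 + 5.05 = 15.17 m.
Σ(b_i/K_i) = 2.88/0.108 + 5.03/1710 + 2.21/3.28 + 5.05/20.1 = 27.59 d.
K_eq = L / Σ(b_i/K_i) = 15.17 / 27.59 = 0.5497 m/day.
Q = K_eq · A · (Δh/L) = 0.5497 × 2070 × (9.32/15.17) = 699.1 m³/day.

699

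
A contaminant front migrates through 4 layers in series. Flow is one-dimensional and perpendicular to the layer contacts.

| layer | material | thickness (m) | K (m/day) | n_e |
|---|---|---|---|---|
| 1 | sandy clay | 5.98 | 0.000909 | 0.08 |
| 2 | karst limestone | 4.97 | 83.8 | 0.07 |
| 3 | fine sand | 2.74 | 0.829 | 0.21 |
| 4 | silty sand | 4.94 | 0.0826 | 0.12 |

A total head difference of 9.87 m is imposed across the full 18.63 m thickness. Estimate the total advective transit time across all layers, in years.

3.67

With flow normal to the layers, continuity requires the same specific discharge q through every layer.
Σ(b_i/K_i) = 5.98/0.000909 + 4.97/83.8 + 2.74/0.829 + 4.94/0.0826 = 6642 d.
q = Δh / Σ(b_i/K_i) = 9.87 / 6642 = 0.001486 m/day.
In each layer the seepage velocity is v_i = q/n_i, so the layer transit time is t_i = b_i·n_i / q:
  layer 1 (sandy clay): t_1 = 5.98 × 0.08 / 0.001486 = 321.9 d
  layer 2 (karst limestone): t_2 = 4.97 × 0.07 / 0.001486 = 234.1 d
  layer 3 (fine sand): t_3 = 2.74 × 0.21 / 0.001486 = 387.2 d
  layer 4 (silty sand): t_4 = 4.94 × 0.12 / 0.001486 = 398.9 d
Total t = Σ t_i = 1342 days = 3.675 years.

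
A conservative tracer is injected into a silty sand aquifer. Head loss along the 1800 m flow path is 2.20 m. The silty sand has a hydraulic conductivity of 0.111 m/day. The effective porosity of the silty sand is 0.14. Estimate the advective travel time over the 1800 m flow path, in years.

5090

Hydraulic gradient i = Δh / L = 2.20 / 1800 = 0.001222.
Darcy flux q = K · i = 0.1110 × 0.001222 = 0.0001357 m/day.
Seepage velocity v = q / n_e = 0.0001357 / 0.14 = 0.0009690 m/day.
Travel time t = L / v = 1800 / 0.0009690 = 1.857e+06 days = 5086 years.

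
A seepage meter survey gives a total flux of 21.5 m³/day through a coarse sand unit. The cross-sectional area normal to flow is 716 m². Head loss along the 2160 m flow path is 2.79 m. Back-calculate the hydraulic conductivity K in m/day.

Hydraulic gradient i = Δh / L = 2.79 / 2160 = 0.001292.
From Q = K·A·i, K = Q / (A·i) = 21.5 / (716.0 × 0.001292) = 23.25 m/day.

23.2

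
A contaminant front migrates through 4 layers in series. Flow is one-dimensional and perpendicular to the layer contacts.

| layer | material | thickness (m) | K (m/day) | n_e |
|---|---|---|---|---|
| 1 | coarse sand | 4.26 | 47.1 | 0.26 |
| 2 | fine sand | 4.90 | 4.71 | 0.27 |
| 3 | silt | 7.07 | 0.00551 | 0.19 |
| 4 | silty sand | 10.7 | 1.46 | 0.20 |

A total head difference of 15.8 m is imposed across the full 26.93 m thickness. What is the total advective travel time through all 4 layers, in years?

With flow normal to the layers, continuity requires the same specific discharge q through every layer.
Σ(b_i/K_i) = 4.26/47.1 + 4.90/4.71 + 7.07/0.00551 + 10.7/1.46 = 1292 d.
q = Δh / Σ(b_i/K_i) = 15.8 / 1292 = 0.01223 m/day.
In each layer the seepage velocity is v_i = q/n_i, so the layer transit time is t_i = b_i·n_i / q:
  layer 1 (coarse sand): t_1 = 4.26 × 0.26 / 0.01223 = 90.54 d
  layer 2 (fine sand): t_2 = 4.90 × 0.27 / 0.01223 = 108.1 d
  layer 3 (silt): t_3 = 7.07 × 0.19 / 0.01223 = 109.8 d
  layer 4 (silty sand): t_4 = 10.7 × 0.20 / 0.01223 = 174.9 d
Total t = Σ t_i = 483.4 days = 1.324 years.

1.32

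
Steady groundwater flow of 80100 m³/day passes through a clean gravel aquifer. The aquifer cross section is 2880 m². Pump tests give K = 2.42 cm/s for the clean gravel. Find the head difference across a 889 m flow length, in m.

11.8

Convert K: 2.42 cm/s × 864 = 2091 m/day.
From Q = K·A·i, i = Q / (K·A) = 80100 / (2091 × 2880) = 0.01330.
Head loss Δh = i · L = 0.01330 × 889 = 11.83 m.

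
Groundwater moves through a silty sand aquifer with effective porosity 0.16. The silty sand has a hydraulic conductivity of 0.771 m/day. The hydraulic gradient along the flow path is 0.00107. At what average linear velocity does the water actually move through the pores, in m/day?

Hydraulic gradient i = 0.00107.
Darcy flux q = K · i = 0.7710 × 0.001070 = 0.0008250 m/day.
Seepage velocity v = q / n_e = 0.0008250 / 0.16 = 0.005156 m/day.

0.00516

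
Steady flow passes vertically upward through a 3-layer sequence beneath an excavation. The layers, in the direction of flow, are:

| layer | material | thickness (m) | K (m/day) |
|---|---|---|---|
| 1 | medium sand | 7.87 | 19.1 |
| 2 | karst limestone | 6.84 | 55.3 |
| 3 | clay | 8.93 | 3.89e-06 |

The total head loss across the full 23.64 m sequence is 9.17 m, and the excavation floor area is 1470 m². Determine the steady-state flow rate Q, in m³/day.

Flow is perpendicular to layering, so the layers act in series and the equivalent K is the thickness-weighted harmonic mean.
Total thickness L = 7.87 + 6.84 + 8.93 = 23.64 m.
Σ(b_i/K_i) = 7.87/19.1 + 6.84/55.3 + 8.93/3.89e-06 = 2.296e+06 d.
K_eq = L / Σ(b_i/K_i) = 23.64 / 2.296e+06 = 1.030e-05 m/day.
Q = K_eq · A · (Δh/L) = 1.030e-05 × 1470 × (9.17/23.64) = 0.005872 m³/day.

0.00587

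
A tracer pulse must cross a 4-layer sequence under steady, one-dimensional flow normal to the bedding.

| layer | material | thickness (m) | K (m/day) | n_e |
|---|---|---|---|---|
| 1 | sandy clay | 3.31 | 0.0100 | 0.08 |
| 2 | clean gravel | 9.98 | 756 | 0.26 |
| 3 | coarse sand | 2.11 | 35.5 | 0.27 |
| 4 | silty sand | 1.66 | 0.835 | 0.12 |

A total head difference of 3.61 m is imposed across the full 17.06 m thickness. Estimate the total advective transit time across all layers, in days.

With flow normal to the layers, continuity requires the same specific discharge q through every layer.
Σ(b_i/K_i) = 3.31/0.0100 + 9.98/756 + 2.11/35.5 + 1.66/0.835 = 333.1 d.
q = Δh / Σ(b_i/K_i) = 3.61 / 333.1 = 0.01084 m/day.
In each layer the seepage velocity is v_i = q/n_i, so the layer transit time is t_i = b_i·n_i / q:
  layer 1 (sandy clay): t_1 = 3.31 × 0.08 / 0.01084 = 24.43 d
  layer 2 (clean gravel): t_2 = 9.98 × 0.26 / 0.01084 = 239.4 d
  layer 3 (coarse sand): t_3 = 2.11 × 0.27 / 0.01084 = 52.56 d
  layer 4 (silty sand): t_4 = 1.66 × 0.12 / 0.01084 = 18.38 d
Total t = Σ t_i = 334.8 days.

335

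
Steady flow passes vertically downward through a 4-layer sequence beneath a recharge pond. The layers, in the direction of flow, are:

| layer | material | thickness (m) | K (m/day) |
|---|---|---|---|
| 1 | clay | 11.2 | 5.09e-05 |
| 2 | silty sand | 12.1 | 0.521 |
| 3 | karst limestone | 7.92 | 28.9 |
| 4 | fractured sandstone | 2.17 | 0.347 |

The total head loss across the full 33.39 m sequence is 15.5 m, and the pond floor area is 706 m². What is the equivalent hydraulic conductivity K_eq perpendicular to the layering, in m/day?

0.000152

Flow is perpendicular to layering, so the layers act in series and the equivalent K is the thickness-weighted harmonic mean.
Total thickness L = 11.2 + 12.1 + 7.92 + 2.17 = 33.39 m.
Σ(b_i/K_i) = 11.2/5.09e-05 + 12.1/0.521 + 7.92/28.9 + 2.17/0.347 = 2.201e+05 d.
K_eq = L / Σ(b_i/K_i) = 33.39 / 2.201e+05 = 0.0001517 m/day.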